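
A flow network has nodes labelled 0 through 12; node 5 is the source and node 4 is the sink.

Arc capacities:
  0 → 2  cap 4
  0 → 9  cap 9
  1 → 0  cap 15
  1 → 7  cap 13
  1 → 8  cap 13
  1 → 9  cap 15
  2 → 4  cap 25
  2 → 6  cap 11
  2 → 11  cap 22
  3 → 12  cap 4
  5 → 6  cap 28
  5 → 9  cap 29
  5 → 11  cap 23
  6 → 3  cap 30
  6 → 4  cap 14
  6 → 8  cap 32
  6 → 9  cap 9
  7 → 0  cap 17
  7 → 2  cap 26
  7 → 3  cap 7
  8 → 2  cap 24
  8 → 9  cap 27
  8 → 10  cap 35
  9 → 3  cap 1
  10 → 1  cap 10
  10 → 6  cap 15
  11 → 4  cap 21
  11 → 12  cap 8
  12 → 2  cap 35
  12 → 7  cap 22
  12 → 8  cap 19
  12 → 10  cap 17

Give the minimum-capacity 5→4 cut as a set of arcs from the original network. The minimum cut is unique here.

augment #1: 5→6→4 push 14
augment #2: 5→11→4 push 21
augment #3: 5→6→8→2→4 push 14
augment #4: 5→11→12→2→4 push 2
augment #5: 5→9→3→12→2→4 push 1
max flow = 52; residual-reachable set from 5 gives S-side
cut edges (S→T): {(5,6), (5,11), (9,3)} total cap 52

Min-cut arcs: {(5,6), (5,11), (9,3)} (total capacity 52)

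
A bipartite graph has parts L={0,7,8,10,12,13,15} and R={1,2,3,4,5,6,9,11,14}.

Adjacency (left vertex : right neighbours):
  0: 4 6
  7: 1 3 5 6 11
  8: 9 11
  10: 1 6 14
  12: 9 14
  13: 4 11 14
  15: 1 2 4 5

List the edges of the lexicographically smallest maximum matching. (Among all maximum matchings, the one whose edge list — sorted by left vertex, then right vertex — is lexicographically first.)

Lex-smallest maximum matching: {(0,4), (7,1), (8,9), (10,6), (12,14), (13,11), (15,2)}

|M| = 7 (so the lex-smallest maximum matching has 7 edges)
process left vertices in ascending order; for each, take the smallest-labelled available neighbour that still permits 7 edges overall, or leave it unmatched if none does
lex-smallest matching: {0-4, 7-1, 8-9, 10-6, 12-14, 13-11, 15-2}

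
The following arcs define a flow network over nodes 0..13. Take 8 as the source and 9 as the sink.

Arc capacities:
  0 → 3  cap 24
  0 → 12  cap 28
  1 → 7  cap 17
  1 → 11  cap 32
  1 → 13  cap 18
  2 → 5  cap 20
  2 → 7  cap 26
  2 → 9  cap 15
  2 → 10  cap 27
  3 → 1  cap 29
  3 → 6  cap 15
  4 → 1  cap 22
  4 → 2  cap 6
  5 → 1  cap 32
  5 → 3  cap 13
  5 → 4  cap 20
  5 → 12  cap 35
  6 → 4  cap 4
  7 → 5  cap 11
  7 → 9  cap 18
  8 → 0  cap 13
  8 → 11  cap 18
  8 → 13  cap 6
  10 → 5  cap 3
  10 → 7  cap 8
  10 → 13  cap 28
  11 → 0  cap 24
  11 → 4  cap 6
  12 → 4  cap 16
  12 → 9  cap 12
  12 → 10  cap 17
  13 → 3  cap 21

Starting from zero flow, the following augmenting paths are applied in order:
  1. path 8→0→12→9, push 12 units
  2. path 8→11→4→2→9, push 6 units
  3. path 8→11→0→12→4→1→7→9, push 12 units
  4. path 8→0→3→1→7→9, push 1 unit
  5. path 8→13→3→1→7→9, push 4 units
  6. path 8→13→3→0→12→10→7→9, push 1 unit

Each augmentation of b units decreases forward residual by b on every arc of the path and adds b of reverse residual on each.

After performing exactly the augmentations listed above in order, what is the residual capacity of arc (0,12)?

Residual capacity of (0,12): 3

after path 1 (8→0→12→9, push 12): res(0,12)=16
after path 2 (8→11→4→2→9, push 6): res(0,12)=16
after path 3 (8→11→0→12→4→1→7→9, push 12): res(0,12)=4
after path 4 (8→0→3→1→7→9, push 1): res(0,12)=4
after path 5 (8→13→3→1→7→9, push 4): res(0,12)=4
after path 6 (8→13→3→0→12→10→7→9, push 1): res(0,12)=3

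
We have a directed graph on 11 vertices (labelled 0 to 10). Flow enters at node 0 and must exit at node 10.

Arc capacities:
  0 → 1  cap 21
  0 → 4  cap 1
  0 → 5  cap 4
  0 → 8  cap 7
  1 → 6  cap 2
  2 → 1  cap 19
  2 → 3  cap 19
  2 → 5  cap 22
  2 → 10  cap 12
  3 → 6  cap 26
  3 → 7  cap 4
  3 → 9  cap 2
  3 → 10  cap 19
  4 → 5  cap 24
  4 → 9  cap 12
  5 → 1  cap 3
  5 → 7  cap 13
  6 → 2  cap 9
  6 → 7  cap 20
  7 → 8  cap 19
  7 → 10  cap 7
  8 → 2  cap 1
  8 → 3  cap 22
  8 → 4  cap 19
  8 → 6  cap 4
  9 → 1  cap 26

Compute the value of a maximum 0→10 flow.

Maximum flow value: 14

augment #1: 0→5→7→10 bottleneck 4, total now 4
augment #2: 0→8→2→10 bottleneck 1, total now 5
augment #3: 0→8→3→10 bottleneck 6, total now 11
augment #4: 0→1→6→2→10 bottleneck 2, total now 13
augment #5: 0→4→5→7→10 bottleneck 1, total now 14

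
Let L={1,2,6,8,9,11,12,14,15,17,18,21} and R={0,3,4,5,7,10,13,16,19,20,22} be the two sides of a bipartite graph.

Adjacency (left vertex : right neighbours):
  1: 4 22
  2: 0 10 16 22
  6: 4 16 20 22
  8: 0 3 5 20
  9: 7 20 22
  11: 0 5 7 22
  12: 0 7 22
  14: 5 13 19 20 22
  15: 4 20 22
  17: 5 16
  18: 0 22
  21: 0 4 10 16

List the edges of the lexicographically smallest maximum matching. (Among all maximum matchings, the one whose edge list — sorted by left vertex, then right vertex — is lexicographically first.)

Lex-smallest maximum matching: {(1,4), (2,0), (6,16), (8,3), (9,7), (11,5), (12,22), (14,13), (15,20), (21,10)}

|M| = 10 (so the lex-smallest maximum matching has 10 edges)
process left vertices in ascending order; for each, take the smallest-labelled available neighbour that still permits 10 edges overall, or leave it unmatched if none does
lex-smallest matching: {1-4, 2-0, 6-16, 8-3, 9-7, 11-5, 12-22, 14-13, 15-20, 21-10}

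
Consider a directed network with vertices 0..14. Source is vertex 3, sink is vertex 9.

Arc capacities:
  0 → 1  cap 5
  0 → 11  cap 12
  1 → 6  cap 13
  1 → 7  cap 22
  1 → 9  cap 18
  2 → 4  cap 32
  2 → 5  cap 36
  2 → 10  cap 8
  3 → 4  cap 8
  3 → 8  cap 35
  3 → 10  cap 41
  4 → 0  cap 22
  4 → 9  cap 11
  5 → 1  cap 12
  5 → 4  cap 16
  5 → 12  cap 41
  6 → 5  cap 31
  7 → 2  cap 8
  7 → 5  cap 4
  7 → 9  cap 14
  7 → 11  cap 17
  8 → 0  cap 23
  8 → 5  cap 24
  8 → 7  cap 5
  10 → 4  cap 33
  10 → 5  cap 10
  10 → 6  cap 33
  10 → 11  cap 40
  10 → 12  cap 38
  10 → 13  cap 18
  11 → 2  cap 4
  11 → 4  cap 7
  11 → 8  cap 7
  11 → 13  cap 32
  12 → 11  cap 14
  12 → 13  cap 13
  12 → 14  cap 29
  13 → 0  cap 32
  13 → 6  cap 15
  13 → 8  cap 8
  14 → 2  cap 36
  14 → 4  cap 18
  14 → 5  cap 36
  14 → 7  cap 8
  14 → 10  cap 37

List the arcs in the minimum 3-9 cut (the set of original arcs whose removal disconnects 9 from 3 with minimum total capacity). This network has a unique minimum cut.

augment #1: 3→4→9 push 8
augment #2: 3→8→7→9 push 5
augment #3: 3→10→4→9 push 3
augment #4: 3→8→0→1→9 push 5
augment #5: 3→8→5→1→9 push 12
augment #6: 3→10→12→14→7→9 push 8
max flow = 41; residual-reachable set from 3 gives S-side
cut edges (S→T): {(0,1), (4,9), (5,1), (8,7), (14,7)} total cap 41

Min-cut arcs: {(0,1), (4,9), (5,1), (8,7), (14,7)} (total capacity 41)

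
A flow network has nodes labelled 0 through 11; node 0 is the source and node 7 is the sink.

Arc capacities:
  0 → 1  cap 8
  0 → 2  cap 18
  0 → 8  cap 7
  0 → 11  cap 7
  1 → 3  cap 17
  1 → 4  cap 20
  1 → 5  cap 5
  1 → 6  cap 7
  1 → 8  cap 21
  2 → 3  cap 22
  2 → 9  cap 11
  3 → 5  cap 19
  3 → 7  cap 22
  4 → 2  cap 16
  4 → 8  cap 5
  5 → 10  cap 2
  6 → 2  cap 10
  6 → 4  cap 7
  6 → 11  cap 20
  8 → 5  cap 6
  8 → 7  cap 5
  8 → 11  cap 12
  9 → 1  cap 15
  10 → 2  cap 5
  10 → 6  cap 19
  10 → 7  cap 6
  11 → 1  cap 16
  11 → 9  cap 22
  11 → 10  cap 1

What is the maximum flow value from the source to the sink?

Maximum flow value: 30

augment #1: 0→8→7 bottleneck 5, total now 5
augment #2: 0→1→3→7 bottleneck 8, total now 13
augment #3: 0→2→3→7 bottleneck 14, total now 27
augment #4: 0→11→10→7 bottleneck 1, total now 28
augment #5: 0→8→5→10→7 bottleneck 2, total now 30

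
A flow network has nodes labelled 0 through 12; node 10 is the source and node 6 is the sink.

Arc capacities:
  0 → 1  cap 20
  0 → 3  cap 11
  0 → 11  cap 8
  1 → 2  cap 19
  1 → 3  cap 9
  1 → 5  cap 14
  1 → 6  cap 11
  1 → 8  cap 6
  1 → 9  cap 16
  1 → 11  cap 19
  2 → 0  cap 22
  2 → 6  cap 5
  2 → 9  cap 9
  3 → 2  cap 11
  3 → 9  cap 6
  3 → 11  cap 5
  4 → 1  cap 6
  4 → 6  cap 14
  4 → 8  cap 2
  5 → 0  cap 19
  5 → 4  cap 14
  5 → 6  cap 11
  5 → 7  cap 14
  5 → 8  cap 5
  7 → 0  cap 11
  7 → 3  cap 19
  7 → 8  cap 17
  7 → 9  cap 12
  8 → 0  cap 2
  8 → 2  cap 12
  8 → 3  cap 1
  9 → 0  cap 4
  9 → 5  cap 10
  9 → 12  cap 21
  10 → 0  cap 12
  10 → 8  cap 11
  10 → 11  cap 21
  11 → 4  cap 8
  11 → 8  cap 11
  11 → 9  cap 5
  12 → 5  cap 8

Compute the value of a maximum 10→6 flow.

Maximum flow value: 40

augment #1: 10→0→1→6 bottleneck 11, total now 11
augment #2: 10→8→2→6 bottleneck 5, total now 16
augment #3: 10→11→4→6 bottleneck 8, total now 24
augment #4: 10→0→1→5→6 bottleneck 1, total now 25
augment #5: 10→11→9→5→6 bottleneck 5, total now 30
augment #6: 10→8→0→1→5→6 bottleneck 2, total now 32
augment #7: 10→8→2→9→5→6 bottleneck 3, total now 35
augment #8: 10→8→2→9→5→4→6 bottleneck 1, total now 36
augment #9: 10→11→8→2→9→5→4→6 bottleneck 1, total now 37
augment #10: 10→11→8→2→0→1→5→4→6 bottleneck 2, total now 39
augment #11: 10→11→8→3→9→12→5→4→6 bottleneck 1, total now 40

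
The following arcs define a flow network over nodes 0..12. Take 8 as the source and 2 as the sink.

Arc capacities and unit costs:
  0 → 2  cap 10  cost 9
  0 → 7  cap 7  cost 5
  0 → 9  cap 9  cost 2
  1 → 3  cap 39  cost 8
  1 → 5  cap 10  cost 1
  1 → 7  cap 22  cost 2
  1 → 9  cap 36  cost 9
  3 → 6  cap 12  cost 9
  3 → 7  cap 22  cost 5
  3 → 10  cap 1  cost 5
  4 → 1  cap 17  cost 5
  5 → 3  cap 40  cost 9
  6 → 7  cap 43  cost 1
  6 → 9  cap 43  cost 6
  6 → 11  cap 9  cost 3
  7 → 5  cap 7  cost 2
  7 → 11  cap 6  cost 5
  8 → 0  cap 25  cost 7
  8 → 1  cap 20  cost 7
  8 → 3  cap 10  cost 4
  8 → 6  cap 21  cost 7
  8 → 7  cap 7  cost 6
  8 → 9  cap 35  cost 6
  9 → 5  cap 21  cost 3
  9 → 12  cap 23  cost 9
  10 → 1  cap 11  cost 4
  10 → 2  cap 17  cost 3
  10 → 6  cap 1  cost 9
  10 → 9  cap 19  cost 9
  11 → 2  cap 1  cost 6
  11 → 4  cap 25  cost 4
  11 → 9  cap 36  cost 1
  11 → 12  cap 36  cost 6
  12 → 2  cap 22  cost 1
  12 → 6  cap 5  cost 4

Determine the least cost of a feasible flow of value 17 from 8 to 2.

shortest-cost path #1: 8→3→10→2 push 1 @ unit cost 12 (adds 12)
shortest-cost path #2: 8→9→12→2 push 16 @ unit cost 16 (adds 256)
total cost = 268

Minimum cost for 17 units: 268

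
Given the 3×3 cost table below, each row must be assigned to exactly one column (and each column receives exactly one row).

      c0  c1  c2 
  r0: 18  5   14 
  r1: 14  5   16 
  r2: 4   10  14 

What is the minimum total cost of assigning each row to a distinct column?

Minimum assignment cost: 23

optimal assignment: row0→col2 (cost 14), row1→col1 (cost 5), row2→col0 (cost 4)
total = 14 + 5 + 4 = 23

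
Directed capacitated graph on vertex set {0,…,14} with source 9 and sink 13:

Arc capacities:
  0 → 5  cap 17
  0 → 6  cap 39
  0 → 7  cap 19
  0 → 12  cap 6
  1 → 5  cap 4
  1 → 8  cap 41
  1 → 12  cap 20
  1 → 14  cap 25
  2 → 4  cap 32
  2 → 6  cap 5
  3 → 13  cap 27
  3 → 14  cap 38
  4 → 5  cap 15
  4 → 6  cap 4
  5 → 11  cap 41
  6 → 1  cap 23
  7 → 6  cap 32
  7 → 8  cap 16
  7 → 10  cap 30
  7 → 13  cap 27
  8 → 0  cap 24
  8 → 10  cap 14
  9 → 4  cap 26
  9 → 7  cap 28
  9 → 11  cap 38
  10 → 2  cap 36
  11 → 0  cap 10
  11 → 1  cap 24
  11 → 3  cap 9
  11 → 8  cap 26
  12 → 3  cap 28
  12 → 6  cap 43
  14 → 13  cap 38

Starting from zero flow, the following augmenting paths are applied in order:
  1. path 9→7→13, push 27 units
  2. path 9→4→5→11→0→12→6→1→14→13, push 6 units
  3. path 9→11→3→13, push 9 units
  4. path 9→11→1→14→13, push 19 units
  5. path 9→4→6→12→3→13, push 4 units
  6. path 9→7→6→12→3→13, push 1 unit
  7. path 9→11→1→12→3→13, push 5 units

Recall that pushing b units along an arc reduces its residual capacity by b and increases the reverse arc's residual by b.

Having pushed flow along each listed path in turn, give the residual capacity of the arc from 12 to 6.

after path 1 (9→7→13, push 27): res(12,6)=43
after path 2 (9→4→5→11→0→12→6→1→14→13, push 6): res(12,6)=37
after path 3 (9→11→3→13, push 9): res(12,6)=37
after path 4 (9→11→1→14→13, push 19): res(12,6)=37
after path 5 (9→4→6→12→3→13, push 4): res(12,6)=41
after path 6 (9→7→6→12→3→13, push 1): res(12,6)=42
after path 7 (9→11→1→12→3→13, push 5): res(12,6)=42

Residual capacity of (12,6): 42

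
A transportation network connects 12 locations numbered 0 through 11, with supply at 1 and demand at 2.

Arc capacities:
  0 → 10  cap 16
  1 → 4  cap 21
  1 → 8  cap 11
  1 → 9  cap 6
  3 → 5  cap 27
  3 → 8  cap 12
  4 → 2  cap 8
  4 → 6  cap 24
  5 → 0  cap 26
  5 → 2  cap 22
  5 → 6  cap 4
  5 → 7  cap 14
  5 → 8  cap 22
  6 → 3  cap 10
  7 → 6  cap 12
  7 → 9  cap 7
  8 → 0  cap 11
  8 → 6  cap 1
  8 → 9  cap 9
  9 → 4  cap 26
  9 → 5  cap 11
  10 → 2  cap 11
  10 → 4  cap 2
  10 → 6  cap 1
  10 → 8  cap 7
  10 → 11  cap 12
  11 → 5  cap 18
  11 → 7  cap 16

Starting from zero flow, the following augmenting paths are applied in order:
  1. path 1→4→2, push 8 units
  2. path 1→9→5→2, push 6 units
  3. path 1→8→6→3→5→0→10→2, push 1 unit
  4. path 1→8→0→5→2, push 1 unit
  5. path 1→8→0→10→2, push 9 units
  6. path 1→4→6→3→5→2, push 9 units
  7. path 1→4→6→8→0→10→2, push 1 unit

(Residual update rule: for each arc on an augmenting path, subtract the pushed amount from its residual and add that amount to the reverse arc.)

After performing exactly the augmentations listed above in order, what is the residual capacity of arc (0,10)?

Residual capacity of (0,10): 5

after path 1 (1→4→2, push 8): res(0,10)=16
after path 2 (1→9→5→2, push 6): res(0,10)=16
after path 3 (1→8→6→3→5→0→10→2, push 1): res(0,10)=15
after path 4 (1→8→0→5→2, push 1): res(0,10)=15
after path 5 (1→8→0→10→2, push 9): res(0,10)=6
after path 6 (1→4→6→3→5→2, push 9): res(0,10)=6
after path 7 (1→4→6→8→0→10→2, push 1): res(0,10)=5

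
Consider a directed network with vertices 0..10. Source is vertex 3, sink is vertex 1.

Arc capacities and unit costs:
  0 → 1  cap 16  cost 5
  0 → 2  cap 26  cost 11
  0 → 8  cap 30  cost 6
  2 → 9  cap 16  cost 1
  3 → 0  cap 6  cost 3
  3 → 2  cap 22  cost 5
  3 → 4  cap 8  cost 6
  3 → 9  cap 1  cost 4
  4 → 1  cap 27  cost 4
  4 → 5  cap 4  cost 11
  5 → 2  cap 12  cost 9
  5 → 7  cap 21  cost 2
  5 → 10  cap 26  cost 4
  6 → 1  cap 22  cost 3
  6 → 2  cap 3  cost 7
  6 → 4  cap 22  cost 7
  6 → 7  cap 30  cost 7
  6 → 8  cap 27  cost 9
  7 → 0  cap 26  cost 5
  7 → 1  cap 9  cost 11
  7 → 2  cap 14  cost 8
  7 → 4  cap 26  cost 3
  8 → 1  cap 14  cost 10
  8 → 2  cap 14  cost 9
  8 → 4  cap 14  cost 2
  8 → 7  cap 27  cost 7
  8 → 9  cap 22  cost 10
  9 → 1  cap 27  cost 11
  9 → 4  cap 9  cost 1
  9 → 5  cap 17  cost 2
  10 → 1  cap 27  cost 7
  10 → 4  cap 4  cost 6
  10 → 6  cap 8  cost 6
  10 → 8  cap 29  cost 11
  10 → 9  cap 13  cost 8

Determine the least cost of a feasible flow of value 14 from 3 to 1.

Minimum cost for 14 units: 127

shortest-cost path #1: 3→0→1 push 6 @ unit cost 8 (adds 48)
shortest-cost path #2: 3→9→4→1 push 1 @ unit cost 9 (adds 9)
shortest-cost path #3: 3→4→1 push 7 @ unit cost 10 (adds 70)
total cost = 127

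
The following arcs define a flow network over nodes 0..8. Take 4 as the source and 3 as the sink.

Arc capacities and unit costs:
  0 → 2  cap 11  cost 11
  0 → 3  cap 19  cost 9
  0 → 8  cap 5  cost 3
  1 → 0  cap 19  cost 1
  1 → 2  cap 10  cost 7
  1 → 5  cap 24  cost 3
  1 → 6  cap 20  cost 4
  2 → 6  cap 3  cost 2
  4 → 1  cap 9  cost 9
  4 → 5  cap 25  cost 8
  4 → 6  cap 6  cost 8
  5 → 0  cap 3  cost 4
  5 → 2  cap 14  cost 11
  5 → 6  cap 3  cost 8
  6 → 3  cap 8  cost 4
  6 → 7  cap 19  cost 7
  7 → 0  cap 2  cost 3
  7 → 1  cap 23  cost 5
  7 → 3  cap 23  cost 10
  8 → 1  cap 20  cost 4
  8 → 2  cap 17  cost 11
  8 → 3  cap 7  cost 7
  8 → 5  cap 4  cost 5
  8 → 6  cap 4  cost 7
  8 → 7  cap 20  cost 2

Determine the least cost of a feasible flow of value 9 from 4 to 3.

shortest-cost path #1: 4→6→3 push 6 @ unit cost 12 (adds 72)
shortest-cost path #2: 4→1→6→3 push 2 @ unit cost 17 (adds 34)
shortest-cost path #3: 4→1→0→3 push 1 @ unit cost 19 (adds 19)
total cost = 125

Minimum cost for 9 units: 125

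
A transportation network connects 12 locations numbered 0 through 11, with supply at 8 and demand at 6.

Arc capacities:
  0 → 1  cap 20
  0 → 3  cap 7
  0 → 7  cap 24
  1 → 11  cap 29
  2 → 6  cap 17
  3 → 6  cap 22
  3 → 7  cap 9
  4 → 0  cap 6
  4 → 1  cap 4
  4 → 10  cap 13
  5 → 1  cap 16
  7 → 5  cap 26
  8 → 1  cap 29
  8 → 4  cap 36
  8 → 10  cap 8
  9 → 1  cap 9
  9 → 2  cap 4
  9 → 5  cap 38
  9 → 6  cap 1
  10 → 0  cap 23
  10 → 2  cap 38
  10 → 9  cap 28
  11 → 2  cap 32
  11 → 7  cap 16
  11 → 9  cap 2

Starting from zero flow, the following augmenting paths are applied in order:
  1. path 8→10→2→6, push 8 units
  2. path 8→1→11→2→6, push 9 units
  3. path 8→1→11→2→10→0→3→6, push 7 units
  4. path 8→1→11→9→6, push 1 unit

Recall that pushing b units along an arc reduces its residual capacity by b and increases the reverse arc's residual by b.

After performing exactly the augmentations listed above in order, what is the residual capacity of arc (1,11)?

after path 1 (8→10→2→6, push 8): res(1,11)=29
after path 2 (8→1→11→2→6, push 9): res(1,11)=20
after path 3 (8→1→11→2→10→0→3→6, push 7): res(1,11)=13
after path 4 (8→1→11→9→6, push 1): res(1,11)=12

Residual capacity of (1,11): 12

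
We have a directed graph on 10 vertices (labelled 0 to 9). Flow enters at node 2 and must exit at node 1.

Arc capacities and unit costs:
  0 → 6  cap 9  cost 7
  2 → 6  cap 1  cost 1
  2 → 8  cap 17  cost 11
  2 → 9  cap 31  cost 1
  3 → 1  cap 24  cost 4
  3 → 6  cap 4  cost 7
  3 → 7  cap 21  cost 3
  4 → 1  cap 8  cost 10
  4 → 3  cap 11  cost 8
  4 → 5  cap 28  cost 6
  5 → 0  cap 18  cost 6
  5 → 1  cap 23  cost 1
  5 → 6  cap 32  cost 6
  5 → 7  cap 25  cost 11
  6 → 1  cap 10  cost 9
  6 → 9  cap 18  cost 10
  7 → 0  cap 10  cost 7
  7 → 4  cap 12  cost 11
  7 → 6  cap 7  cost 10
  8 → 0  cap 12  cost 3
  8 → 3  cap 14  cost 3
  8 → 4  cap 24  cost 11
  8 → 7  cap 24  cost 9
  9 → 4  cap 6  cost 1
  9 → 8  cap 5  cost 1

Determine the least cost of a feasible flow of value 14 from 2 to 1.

shortest-cost path #1: 2→9→4→5→1 push 6 @ unit cost 9 (adds 54)
shortest-cost path #2: 2→9→8→3→1 push 5 @ unit cost 9 (adds 45)
shortest-cost path #3: 2→6→1 push 1 @ unit cost 10 (adds 10)
shortest-cost path #4: 2→8→3→1 push 2 @ unit cost 18 (adds 36)
total cost = 145

Minimum cost for 14 units: 145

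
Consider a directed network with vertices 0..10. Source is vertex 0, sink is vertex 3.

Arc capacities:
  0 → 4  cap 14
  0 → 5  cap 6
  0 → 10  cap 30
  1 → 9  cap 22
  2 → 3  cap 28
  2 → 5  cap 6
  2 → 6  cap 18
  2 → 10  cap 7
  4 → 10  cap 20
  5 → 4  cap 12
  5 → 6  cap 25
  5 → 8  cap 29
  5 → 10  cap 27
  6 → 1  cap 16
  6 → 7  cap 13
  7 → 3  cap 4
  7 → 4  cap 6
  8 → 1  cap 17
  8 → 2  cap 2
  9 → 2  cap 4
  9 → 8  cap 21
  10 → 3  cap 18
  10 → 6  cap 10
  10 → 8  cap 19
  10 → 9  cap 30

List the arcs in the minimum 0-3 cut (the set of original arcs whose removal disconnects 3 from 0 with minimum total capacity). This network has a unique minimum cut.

Min-cut arcs: {(7,3), (8,2), (9,2), (10,3)} (total capacity 28)

augment #1: 0→10→3 push 18
augment #2: 0→5→6→7→3 push 4
augment #3: 0→5→8→2→3 push 2
augment #4: 0→10→9→2→3 push 4
max flow = 28; residual-reachable set from 0 gives S-side
cut edges (S→T): {(7,3), (8,2), (9,2), (10,3)} total cap 28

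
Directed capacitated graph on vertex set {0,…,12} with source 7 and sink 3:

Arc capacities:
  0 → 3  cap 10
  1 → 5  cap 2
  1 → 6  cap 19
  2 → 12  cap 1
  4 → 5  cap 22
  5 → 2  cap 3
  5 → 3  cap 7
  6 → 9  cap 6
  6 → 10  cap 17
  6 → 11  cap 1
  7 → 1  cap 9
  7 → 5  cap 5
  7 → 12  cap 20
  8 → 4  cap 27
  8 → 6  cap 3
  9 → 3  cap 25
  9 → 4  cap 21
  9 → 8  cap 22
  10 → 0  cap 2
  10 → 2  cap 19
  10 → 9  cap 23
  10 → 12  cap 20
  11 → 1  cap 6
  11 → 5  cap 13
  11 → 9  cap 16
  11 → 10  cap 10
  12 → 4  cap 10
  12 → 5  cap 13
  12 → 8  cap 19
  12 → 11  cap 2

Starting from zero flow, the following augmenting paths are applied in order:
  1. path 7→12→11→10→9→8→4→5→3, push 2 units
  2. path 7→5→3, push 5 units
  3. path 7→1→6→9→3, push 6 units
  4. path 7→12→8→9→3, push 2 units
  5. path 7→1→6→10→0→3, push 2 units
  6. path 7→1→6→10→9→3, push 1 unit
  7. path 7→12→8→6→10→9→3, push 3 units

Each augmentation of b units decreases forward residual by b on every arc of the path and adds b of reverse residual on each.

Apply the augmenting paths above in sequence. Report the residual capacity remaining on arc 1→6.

Residual capacity of (1,6): 10

after path 1 (7→12→11→10→9→8→4→5→3, push 2): res(1,6)=19
after path 2 (7→5→3, push 5): res(1,6)=19
after path 3 (7→1→6→9→3, push 6): res(1,6)=13
after path 4 (7→12→8→9→3, push 2): res(1,6)=13
after path 5 (7→1→6→10→0→3, push 2): res(1,6)=11
after path 6 (7→1→6→10→9→3, push 1): res(1,6)=10
after path 7 (7→12→8→6→10→9→3, push 3): res(1,6)=10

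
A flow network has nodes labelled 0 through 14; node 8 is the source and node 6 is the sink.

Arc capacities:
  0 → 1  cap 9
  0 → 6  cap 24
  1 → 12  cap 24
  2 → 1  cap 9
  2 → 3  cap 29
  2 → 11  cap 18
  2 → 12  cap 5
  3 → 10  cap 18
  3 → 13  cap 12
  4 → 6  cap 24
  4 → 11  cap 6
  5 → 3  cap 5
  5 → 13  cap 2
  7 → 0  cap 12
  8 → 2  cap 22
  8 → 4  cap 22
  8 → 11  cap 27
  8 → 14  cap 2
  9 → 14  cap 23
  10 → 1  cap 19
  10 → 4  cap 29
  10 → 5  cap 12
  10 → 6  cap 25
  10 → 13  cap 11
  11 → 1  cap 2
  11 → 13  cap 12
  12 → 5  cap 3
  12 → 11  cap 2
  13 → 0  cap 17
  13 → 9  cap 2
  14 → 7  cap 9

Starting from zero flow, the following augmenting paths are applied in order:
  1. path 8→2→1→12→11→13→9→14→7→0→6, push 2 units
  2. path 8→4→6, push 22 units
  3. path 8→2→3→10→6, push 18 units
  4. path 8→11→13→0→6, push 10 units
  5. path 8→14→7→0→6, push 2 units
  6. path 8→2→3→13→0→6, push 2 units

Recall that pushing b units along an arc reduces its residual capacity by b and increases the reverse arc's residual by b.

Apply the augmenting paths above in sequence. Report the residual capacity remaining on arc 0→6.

Residual capacity of (0,6): 8

after path 1 (8→2→1→12→11→13→9→14→7→0→6, push 2): res(0,6)=22
after path 2 (8→4→6, push 22): res(0,6)=22
after path 3 (8→2→3→10→6, push 18): res(0,6)=22
after path 4 (8→11→13→0→6, push 10): res(0,6)=12
after path 5 (8→14→7→0→6, push 2): res(0,6)=10
after path 6 (8→2→3→13→0→6, push 2): res(0,6)=8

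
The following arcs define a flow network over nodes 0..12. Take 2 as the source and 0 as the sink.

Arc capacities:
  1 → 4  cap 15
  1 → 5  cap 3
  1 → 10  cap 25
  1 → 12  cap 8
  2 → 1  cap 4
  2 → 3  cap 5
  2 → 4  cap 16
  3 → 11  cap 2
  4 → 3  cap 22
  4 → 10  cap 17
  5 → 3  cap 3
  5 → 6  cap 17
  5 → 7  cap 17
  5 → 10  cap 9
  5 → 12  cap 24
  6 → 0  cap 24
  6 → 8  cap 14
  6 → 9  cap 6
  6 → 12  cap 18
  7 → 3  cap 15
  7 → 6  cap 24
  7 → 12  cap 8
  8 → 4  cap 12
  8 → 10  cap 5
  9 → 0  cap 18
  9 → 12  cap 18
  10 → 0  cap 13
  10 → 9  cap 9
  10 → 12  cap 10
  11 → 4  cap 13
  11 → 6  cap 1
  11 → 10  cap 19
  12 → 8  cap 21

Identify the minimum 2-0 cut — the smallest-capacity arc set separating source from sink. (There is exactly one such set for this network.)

Min-cut arcs: {(2,1), (2,4), (3,11)} (total capacity 22)

augment #1: 2→1→10→0 push 4
augment #2: 2→4→10→0 push 9
augment #3: 2→3→11→6→0 push 1
augment #4: 2→4→10→9→0 push 7
augment #5: 2→3→11→10→9→0 push 1
max flow = 22; residual-reachable set from 2 gives S-side
cut edges (S→T): {(2,1), (2,4), (3,11)} total cap 22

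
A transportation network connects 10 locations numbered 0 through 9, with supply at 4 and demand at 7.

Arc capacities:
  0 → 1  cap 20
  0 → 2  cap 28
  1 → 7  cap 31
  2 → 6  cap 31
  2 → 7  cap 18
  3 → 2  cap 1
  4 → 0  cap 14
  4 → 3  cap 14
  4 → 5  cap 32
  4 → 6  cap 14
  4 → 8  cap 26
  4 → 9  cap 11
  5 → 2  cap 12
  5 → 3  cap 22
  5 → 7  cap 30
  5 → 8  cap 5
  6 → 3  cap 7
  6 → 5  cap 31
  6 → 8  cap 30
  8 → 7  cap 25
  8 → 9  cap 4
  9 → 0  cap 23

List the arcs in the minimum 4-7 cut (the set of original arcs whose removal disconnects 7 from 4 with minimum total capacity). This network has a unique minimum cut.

augment #1: 4→5→7 push 30
augment #2: 4→8→7 push 25
augment #3: 4→0→1→7 push 14
augment #4: 4→3→2→7 push 1
augment #5: 4→5→2→7 push 2
augment #6: 4→6→5→2→7 push 10
augment #7: 4→9→0→1→7 push 6
augment #8: 4→9→0→2→7 push 5
max flow = 93; residual-reachable set from 4 gives S-side
cut edges (S→T): {(0,1), (2,7), (5,7), (8,7)} total cap 93

Min-cut arcs: {(0,1), (2,7), (5,7), (8,7)} (total capacity 93)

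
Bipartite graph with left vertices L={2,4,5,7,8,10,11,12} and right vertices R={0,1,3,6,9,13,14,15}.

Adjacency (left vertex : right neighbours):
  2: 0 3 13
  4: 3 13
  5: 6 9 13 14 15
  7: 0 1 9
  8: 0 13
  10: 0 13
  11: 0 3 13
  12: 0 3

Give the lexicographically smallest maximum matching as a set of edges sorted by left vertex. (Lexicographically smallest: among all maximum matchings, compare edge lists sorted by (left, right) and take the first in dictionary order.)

|M| = 5 (so the lex-smallest maximum matching has 5 edges)
process left vertices in ascending order; for each, take the smallest-labelled available neighbour that still permits 5 edges overall, or leave it unmatched if none does
lex-smallest matching: {2-0, 4-3, 5-6, 7-1, 8-13}

Lex-smallest maximum matching: {(2,0), (4,3), (5,6), (7,1), (8,13)}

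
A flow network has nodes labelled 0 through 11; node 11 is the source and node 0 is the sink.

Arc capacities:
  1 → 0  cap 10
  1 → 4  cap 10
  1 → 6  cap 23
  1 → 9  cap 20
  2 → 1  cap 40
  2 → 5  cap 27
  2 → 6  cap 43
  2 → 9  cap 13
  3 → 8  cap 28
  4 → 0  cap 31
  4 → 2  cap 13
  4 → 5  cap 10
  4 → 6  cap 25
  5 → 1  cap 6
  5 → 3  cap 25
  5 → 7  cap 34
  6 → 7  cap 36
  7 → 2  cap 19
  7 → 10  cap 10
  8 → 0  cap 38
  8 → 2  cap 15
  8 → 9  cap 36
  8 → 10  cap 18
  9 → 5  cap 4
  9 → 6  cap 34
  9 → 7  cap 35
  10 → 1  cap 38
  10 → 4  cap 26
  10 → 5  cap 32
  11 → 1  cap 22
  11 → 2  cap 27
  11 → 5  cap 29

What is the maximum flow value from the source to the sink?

Maximum flow value: 55

augment #1: 11→1→0 bottleneck 10, total now 10
augment #2: 11→1→4→0 bottleneck 10, total now 20
augment #3: 11→5→3→8→0 bottleneck 25, total now 45
augment #4: 11→5→7→10→4→0 bottleneck 4, total now 49
augment #5: 11→1→6→7→10→4→0 bottleneck 2, total now 51
augment #6: 11→2→5→7→10→4→0 bottleneck 4, total now 55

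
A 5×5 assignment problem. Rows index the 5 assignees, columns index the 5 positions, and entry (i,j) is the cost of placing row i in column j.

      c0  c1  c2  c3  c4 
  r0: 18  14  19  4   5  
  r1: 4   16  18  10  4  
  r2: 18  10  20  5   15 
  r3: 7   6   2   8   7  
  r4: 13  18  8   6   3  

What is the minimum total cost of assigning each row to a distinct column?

Minimum assignment cost: 23

optimal assignment: row0→col3 (cost 4), row1→col0 (cost 4), row2→col1 (cost 10), row3→col2 (cost 2), row4→col4 (cost 3)
total = 4 + 4 + 10 + 2 + 3 = 23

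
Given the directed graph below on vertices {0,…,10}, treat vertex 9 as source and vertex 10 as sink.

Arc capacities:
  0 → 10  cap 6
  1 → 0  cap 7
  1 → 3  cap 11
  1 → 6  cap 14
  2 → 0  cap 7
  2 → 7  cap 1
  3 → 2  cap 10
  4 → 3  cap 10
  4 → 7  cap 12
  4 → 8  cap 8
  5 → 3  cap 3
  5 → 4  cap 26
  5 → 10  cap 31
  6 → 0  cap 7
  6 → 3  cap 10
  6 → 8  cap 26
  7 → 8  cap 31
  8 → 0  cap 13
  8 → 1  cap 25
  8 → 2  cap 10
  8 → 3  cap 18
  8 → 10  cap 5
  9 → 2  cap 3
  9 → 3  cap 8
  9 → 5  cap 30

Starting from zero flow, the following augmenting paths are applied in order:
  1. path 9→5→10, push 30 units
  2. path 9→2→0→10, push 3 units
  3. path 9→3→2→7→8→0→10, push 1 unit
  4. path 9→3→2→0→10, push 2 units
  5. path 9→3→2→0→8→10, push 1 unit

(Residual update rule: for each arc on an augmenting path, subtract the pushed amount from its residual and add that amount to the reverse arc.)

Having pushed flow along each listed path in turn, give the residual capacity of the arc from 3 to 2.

Residual capacity of (3,2): 6

after path 1 (9→5→10, push 30): res(3,2)=10
after path 2 (9→2→0→10, push 3): res(3,2)=10
after path 3 (9→3→2→7→8→0→10, push 1): res(3,2)=9
after path 4 (9→3→2→0→10, push 2): res(3,2)=7
after path 5 (9→3→2→0→8→10, push 1): res(3,2)=6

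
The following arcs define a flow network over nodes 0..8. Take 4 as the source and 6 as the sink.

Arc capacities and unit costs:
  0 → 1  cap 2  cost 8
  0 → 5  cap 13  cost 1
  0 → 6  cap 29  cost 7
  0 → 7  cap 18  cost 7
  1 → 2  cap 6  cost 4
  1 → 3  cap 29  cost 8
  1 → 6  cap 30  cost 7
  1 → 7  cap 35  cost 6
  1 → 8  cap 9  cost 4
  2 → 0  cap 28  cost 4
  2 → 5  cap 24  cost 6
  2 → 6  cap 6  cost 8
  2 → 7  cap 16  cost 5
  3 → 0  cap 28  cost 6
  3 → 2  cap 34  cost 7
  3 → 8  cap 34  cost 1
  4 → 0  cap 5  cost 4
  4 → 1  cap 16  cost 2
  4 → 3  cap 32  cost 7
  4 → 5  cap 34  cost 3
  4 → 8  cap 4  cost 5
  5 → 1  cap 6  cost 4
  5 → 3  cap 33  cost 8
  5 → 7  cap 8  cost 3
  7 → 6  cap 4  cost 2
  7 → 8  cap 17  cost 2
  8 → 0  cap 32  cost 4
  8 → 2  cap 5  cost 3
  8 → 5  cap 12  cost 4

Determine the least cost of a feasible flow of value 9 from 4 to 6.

Minimum cost for 9 units: 77

shortest-cost path #1: 4→5→7→6 push 4 @ unit cost 8 (adds 32)
shortest-cost path #2: 4→1→6 push 5 @ unit cost 9 (adds 45)
total cost = 77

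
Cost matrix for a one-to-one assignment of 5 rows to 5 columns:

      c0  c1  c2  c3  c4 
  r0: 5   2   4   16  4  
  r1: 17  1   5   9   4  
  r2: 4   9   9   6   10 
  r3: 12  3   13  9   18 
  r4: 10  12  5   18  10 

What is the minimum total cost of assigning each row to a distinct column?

one of 2 optimal assignments: row0→col0 (cost 5), row1→col4 (cost 4), row2→col3 (cost 6), row3→col1 (cost 3), row4→col2 (cost 5)
total = 5 + 4 + 6 + 3 + 5 = 23

Minimum assignment cost: 23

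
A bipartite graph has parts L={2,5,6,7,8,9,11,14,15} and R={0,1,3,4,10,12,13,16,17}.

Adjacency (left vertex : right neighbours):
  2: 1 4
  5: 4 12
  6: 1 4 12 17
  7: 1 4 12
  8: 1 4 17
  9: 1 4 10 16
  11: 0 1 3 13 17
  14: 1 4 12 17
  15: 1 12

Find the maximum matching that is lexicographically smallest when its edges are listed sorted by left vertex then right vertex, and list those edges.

|M| = 6 (so the lex-smallest maximum matching has 6 edges)
process left vertices in ascending order; for each, take the smallest-labelled available neighbour that still permits 6 edges overall, or leave it unmatched if none does
lex-smallest matching: {2-1, 5-4, 6-12, 8-17, 9-10, 11-0}

Lex-smallest maximum matching: {(2,1), (5,4), (6,12), (8,17), (9,10), (11,0)}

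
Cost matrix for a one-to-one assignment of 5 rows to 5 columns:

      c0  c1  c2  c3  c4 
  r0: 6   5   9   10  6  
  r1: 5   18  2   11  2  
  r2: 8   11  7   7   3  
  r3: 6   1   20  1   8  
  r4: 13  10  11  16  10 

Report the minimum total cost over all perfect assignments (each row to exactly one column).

Minimum assignment cost: 22

optimal assignment: row0→col0 (cost 6), row1→col2 (cost 2), row2→col4 (cost 3), row3→col3 (cost 1), row4→col1 (cost 10)
total = 6 + 2 + 3 + 1 + 10 = 22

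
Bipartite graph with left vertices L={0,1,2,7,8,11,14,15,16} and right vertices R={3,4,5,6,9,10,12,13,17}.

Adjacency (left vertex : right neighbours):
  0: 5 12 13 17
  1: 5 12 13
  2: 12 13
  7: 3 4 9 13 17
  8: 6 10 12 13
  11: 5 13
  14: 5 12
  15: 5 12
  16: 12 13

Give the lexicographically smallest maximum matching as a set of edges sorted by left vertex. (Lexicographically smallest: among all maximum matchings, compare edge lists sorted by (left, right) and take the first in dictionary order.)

Lex-smallest maximum matching: {(0,17), (1,5), (2,12), (7,3), (8,6), (11,13)}

|M| = 6 (so the lex-smallest maximum matching has 6 edges)
process left vertices in ascending order; for each, take the smallest-labelled available neighbour that still permits 6 edges overall, or leave it unmatched if none does
lex-smallest matching: {0-17, 1-5, 2-12, 7-3, 8-6, 11-13}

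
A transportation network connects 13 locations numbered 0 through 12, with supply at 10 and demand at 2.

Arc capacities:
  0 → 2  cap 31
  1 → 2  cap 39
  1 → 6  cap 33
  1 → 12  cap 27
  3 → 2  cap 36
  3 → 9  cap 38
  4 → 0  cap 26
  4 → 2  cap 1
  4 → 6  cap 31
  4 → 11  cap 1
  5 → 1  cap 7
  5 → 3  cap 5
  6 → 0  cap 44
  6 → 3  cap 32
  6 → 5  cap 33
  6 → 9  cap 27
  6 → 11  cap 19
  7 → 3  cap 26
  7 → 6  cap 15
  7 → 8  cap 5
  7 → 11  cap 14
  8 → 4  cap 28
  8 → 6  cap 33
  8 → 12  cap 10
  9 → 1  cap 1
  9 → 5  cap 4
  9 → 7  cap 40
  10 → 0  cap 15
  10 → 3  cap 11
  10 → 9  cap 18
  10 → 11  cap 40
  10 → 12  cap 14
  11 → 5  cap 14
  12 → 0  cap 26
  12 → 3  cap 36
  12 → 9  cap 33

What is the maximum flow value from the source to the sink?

augment #1: 10→0→2 bottleneck 15, total now 15
augment #2: 10→3→2 bottleneck 11, total now 26
augment #3: 10→9→1→2 bottleneck 1, total now 27
augment #4: 10→12→0→2 bottleneck 14, total now 41
augment #5: 10→9→5→1→2 bottleneck 4, total now 45
augment #6: 10→9→7→3→2 bottleneck 13, total now 58
augment #7: 10→11→5→1→2 bottleneck 3, total now 61
augment #8: 10→11→5→3→2 bottleneck 5, total now 66
augment #9: 10→11→5→9→7→3→2 bottleneck 4, total now 70

Maximum flow value: 70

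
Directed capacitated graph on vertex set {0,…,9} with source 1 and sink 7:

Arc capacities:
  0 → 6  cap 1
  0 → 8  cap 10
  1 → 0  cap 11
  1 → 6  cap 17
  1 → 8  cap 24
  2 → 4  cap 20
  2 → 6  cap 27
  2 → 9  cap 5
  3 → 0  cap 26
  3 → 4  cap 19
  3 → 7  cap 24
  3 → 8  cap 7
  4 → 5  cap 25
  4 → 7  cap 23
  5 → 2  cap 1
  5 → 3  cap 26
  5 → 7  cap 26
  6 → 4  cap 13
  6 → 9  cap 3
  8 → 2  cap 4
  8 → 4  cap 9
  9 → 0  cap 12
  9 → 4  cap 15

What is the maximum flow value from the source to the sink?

augment #1: 1→6→4→7 bottleneck 13, total now 13
augment #2: 1→8→4→7 bottleneck 9, total now 22
augment #3: 1→6→9→4→7 bottleneck 1, total now 23
augment #4: 1→6→9→4→5→7 bottleneck 2, total now 25
augment #5: 1→8→2→4→5→7 bottleneck 4, total now 29

Maximum flow value: 29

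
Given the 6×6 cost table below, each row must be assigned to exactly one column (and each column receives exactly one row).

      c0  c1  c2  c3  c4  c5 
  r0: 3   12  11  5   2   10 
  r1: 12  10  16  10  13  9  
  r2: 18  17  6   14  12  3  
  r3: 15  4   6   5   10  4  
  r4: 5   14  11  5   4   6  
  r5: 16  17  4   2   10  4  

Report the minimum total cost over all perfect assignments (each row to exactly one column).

Minimum assignment cost: 28

one of 6 optimal assignments: row0→col0 (cost 3), row1→col1 (cost 10), row2→col5 (cost 3), row3→col2 (cost 6), row4→col4 (cost 4), row5→col3 (cost 2)
total = 3 + 10 + 3 + 6 + 4 + 2 = 28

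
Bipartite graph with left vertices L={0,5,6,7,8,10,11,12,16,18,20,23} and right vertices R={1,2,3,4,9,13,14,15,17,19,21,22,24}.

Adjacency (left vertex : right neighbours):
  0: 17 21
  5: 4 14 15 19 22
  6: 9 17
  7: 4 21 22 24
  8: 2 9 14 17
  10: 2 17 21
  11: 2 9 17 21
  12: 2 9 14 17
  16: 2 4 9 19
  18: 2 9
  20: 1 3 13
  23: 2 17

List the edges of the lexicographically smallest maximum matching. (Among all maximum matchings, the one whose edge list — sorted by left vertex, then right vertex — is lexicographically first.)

|M| = 9 (so the lex-smallest maximum matching has 9 edges)
process left vertices in ascending order; for each, take the smallest-labelled available neighbour that still permits 9 edges overall, or leave it unmatched if none does
lex-smallest matching: {0-17, 5-4, 6-9, 7-22, 8-2, 10-21, 12-14, 16-19, 20-1}

Lex-smallest maximum matching: {(0,17), (5,4), (6,9), (7,22), (8,2), (10,21), (12,14), (16,19), (20,1)}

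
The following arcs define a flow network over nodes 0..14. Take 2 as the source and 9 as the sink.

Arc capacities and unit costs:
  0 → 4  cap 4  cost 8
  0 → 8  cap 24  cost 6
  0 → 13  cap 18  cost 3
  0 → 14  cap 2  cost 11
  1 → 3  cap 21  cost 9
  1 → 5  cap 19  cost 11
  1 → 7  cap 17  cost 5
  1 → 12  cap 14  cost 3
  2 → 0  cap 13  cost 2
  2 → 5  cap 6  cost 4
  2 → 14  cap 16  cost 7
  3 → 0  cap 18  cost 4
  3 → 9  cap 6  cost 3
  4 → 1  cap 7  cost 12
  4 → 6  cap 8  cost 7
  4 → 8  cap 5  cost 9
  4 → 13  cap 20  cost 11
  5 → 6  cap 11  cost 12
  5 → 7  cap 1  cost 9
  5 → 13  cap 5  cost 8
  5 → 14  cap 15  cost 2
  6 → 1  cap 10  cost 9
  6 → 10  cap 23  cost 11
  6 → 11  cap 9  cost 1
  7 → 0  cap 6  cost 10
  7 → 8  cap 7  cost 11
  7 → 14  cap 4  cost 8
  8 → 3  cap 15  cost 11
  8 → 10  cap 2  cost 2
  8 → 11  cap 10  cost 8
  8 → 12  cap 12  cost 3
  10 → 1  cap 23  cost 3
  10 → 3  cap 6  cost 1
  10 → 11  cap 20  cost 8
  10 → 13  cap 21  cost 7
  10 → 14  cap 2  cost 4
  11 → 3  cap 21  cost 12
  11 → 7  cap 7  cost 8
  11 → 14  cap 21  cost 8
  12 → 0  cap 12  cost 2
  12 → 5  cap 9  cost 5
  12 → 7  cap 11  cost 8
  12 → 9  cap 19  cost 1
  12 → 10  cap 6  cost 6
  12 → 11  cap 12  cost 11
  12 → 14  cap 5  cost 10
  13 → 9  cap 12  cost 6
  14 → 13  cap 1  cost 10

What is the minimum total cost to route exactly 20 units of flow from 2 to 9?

shortest-cost path #1: 2→0→13→9 push 12 @ unit cost 11 (adds 132)
shortest-cost path #2: 2→0→8→12→9 push 1 @ unit cost 12 (adds 12)
shortest-cost path #3: 2→5→13→0→8→12→9 push 5 @ unit cost 19 (adds 95)
shortest-cost path #4: 2→5→14→13→0→8→12→9 push 1 @ unit cost 23 (adds 23)
shortest-cost path #5: 2→14→5→7→8→12→9 push 1 @ unit cost 29 (adds 29)
total cost = 291

Minimum cost for 20 units: 291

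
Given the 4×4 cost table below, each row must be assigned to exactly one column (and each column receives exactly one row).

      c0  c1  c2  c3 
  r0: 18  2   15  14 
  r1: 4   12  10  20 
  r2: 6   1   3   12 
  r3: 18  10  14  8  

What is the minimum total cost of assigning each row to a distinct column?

Minimum assignment cost: 17

optimal assignment: row0→col1 (cost 2), row1→col0 (cost 4), row2→col2 (cost 3), row3→col3 (cost 8)
total = 2 + 4 + 3 + 8 = 17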